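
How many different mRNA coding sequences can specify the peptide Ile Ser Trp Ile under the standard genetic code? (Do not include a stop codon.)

54

Ile: 3 codons.
Ser: 6 codons.
Trp: 1 codon.
Ile: 3 codons.
3 × 6 × 1 × 3 = 54.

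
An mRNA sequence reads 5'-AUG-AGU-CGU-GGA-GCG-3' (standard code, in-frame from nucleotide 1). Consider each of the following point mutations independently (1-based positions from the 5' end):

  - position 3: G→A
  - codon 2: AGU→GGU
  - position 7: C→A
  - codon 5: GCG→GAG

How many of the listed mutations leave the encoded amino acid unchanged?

0

Codon 1: AUG (Met) → AUA (Ile) — missense.
Codon 2: AGU (Ser) → GGU (Gly) — missense.
Codon 3: CGU (Arg) → AGU (Ser) — missense.
Codon 5: GCG (Ala) → GAG (Glu) — missense.
Synonymous: 0 of 4.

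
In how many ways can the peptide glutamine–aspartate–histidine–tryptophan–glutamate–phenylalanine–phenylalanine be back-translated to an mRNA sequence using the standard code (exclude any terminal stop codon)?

64

Gln: 2 codons.
Asp: 2 codons.
His: 2 codons.
Trp: 1 codon.
Glu: 2 codons.
Phe: 2 codons.
Phe: 2 codons.
2 × 2 × 2 × 1 × 2 × 2 × 2 = 64.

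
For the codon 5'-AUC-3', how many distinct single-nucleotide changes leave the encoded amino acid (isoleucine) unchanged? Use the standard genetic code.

Position 1: none → 0 synonymous.
Position 2: none → 0 synonymous.
Position 3: AUU, AUA → 2 synonymous.
Total: 0 + 0 + 2 = 2.

2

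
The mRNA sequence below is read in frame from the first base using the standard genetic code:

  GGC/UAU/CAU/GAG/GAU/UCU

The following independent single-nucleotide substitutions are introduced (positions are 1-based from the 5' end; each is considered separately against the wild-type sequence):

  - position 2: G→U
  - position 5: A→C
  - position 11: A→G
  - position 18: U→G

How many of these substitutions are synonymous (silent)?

1

Codon 1: GGC (Gly) → GUC (Val) — missense.
Codon 2: UAU (Tyr) → UCU (Ser) — missense.
Codon 4: GAG (Glu) → GGG (Gly) — missense.
Codon 6: UCU (Ser) → UCG (Ser) — synonymous.
Synonymous: 1 of 4.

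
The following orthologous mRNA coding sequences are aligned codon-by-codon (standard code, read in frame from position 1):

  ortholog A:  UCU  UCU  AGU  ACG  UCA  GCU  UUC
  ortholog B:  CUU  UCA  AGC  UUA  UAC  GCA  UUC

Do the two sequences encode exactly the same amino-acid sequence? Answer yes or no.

Codon 1: UCU Ser / CUU Leu — nonsynonymous.
Codon 2: UCU Ser / UCA Ser — synonymous.
Codon 3: AGU Ser / AGC Ser — synonymous.
Codon 4: ACG Thr / UUA Leu — nonsynonymous.
Codon 5: UCA Ser / UAC Tyr — nonsynonymous.
Codon 6: GCU Ala / GCA Ala — synonymous.
Codon 7: UUC Phe / UUC Phe — identical.
Nonsynonymous differences: 3 → different protein.

no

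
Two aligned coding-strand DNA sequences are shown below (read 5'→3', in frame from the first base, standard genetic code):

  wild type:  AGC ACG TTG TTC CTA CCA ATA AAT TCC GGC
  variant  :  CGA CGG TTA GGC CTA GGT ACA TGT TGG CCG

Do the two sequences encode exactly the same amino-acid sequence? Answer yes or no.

Codon 1: AGC Ser / CGA Arg — nonsynonymous.
Codon 2: ACG Thr / CGG Arg — nonsynonymous.
Codon 3: TTG Leu / TTA Leu — synonymous.
Codon 4: TTC Phe / GGC Gly — nonsynonymous.
Codon 5: CTA Leu / CTA Leu — identical.
Codon 6: CCA Pro / GGT Gly — nonsynonymous.
Codon 7: ATA Ile / ACA Thr — nonsynonymous.
Codon 8: AAT Asn / TGT Cys — nonsynonymous.
Codon 9: TCC Ser / TGG Trp — nonsynonymous.
Codon 10: GGC Gly / CCG Pro — nonsynonymous.
Nonsynonymous differences: 8 → different protein.

no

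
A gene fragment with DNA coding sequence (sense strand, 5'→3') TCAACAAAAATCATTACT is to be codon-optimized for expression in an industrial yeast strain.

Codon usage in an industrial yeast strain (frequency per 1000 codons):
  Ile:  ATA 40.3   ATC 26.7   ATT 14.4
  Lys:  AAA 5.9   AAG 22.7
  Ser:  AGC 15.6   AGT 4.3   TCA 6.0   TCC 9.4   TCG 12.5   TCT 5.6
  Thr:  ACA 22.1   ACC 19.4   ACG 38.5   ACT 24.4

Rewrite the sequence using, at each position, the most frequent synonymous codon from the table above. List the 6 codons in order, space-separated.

AGC ACG AAG ATA ATA ACG

Codon 1 (Ser): best is AGC at 15.6.
Codon 2 (Thr): best is ACG at 38.5.
Codon 3 (Lys): best is AAG at 22.7.
Codon 4 (Ile): best is ATA at 40.3.
Codon 5 (Ile): best is ATA at 40.3.
Codon 6 (Thr): best is ACG at 38.5.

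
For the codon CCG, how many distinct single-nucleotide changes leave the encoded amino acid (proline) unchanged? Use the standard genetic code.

Position 1: none → 0 synonymous.
Position 2: none → 0 synonymous.
Position 3: CCT, CCC, CCA → 3 synonymous.
Total: 0 + 0 + 3 = 3.

3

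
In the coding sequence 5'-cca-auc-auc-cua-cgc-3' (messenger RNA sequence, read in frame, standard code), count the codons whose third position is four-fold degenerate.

3

Codon 1 CCA (Pro): third position 4-fold.
Codon 2 AUC (Ile): third position 3-fold.
Codon 3 AUC (Ile): third position 3-fold.
Codon 4 CUA (Leu): third position 4-fold.
Codon 5 CGC (Arg): third position 4-fold.
Four-fold degenerate third positions: 3.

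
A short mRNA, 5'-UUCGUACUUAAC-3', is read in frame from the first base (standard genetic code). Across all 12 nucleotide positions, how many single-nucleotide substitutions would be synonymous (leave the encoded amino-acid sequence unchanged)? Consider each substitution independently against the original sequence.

8

Codon 1 (UUC, Phe): 1 synonymous substitution.
Codon 2 (GUA, Val): 3 synonymous substitutions.
Codon 3 (CUU, Leu): 3 synonymous substitutions.
Codon 4 (AAC, Asn): 1 synonymous substitution.
Total: 1 + 3 + 3 + 1 = 8.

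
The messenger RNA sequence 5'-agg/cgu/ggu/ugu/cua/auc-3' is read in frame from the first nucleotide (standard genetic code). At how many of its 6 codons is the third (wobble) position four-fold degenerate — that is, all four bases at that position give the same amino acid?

3

Codon 1 AGG (Arg): third position 2-fold.
Codon 2 CGU (Arg): third position 4-fold.
Codon 3 GGU (Gly): third position 4-fold.
Codon 4 UGU (Cys): third position 2-fold.
Codon 5 CUA (Leu): third position 4-fold.
Codon 6 AUC (Ile): third position 3-fold.
Four-fold degenerate third positions: 3.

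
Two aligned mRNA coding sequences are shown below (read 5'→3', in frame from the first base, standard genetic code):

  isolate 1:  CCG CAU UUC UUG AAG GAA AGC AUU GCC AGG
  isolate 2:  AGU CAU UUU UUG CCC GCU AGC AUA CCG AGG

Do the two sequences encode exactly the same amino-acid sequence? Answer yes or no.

no

Codon 1: CCG Pro / AGU Ser — nonsynonymous.
Codon 2: CAU His / CAU His — identical.
Codon 3: UUC Phe / UUU Phe — synonymous.
Codon 4: UUG Leu / UUG Leu — identical.
Codon 5: AAG Lys / CCC Pro — nonsynonymous.
Codon 6: GAA Glu / GCU Ala — nonsynonymous.
Codon 7: AGC Ser / AGC Ser — identical.
Codon 8: AUU Ile / AUA Ile — synonymous.
Codon 9: GCC Ala / CCG Pro — nonsynonymous.
Codon 10: AGG Arg / AGG Arg — identical.
Nonsynonymous differences: 4 → different protein.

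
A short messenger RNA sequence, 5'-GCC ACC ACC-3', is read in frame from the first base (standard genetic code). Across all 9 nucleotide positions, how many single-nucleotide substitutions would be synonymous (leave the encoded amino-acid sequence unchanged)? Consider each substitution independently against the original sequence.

Codon 1 (GCC, Ala): 3 synonymous substitutions.
Codon 2 (ACC, Thr): 3 synonymous substitutions.
Codon 3 (ACC, Thr): 3 synonymous substitutions.
Total: 3 + 3 + 3 = 9.

9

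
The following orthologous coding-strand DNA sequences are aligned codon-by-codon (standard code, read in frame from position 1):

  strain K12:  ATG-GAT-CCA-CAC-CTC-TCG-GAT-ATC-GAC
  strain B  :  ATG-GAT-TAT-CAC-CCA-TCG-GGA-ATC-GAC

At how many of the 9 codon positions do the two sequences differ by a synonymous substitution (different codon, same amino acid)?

Codon 1: ATG Met / ATG Met — identical.
Codon 2: GAT Asp / GAT Asp — identical.
Codon 3: CCA Pro / TAT Tyr — nonsynonymous.
Codon 4: CAC His / CAC His — identical.
Codon 5: CTC Leu / CCA Pro — nonsynonymous.
Codon 6: TCG Ser / TCG Ser — identical.
Codon 7: GAT Asp / GGA Gly — nonsynonymous.
Codon 8: ATC Ile / ATC Ile — identical.
Codon 9: GAC Asp / GAC Asp — identical.
Synonymous differences: 0.

0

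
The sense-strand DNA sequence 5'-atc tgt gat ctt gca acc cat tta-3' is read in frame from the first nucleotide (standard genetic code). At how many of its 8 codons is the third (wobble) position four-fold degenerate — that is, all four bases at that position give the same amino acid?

3

Codon 1 ATC (Ile): third position 3-fold.
Codon 2 TGT (Cys): third position 2-fold.
Codon 3 GAT (Asp): third position 2-fold.
Codon 4 CTT (Leu): third position 4-fold.
Codon 5 GCA (Ala): third position 4-fold.
Codon 6 ACC (Thr): third position 4-fold.
Codon 7 CAT (His): third position 2-fold.
Codon 8 TTA (Leu): third position 2-fold.
Four-fold degenerate third positions: 3.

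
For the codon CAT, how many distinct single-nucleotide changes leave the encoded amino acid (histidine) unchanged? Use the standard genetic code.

1

Position 1: none → 0 synonymous.
Position 2: none → 0 synonymous.
Position 3: CAC → 1 synonymous.
Total: 0 + 0 + 1 = 1.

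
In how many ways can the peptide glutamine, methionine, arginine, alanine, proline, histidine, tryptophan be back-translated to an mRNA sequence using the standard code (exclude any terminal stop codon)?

384

Gln: 2 codons.
Met: 1 codon.
Arg: 6 codons.
Ala: 4 codons.
Pro: 4 codons.
His: 2 codons.
Trp: 1 codon.
2 × 1 × 6 × 4 × 4 × 2 × 1 = 384.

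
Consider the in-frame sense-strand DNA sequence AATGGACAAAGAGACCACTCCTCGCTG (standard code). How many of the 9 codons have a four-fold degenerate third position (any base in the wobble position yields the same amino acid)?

Codon 1 AAT (Asn): third position 2-fold.
Codon 2 GGA (Gly): third position 4-fold.
Codon 3 CAA (Gln): third position 2-fold.
Codon 4 AGA (Arg): third position 2-fold.
Codon 5 GAC (Asp): third position 2-fold.
Codon 6 CAC (His): third position 2-fold.
Codon 7 TCC (Ser): third position 4-fold.
Codon 8 TCG (Ser): third position 4-fold.
Codon 9 CTG (Leu): third position 4-fold.
Four-fold degenerate third positions: 4.

4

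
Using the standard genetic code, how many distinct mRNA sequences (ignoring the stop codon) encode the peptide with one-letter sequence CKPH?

Cys: 2 codons.
Lys: 2 codons.
Pro: 4 codons.
His: 2 codons.
2 × 2 × 4 × 2 = 32.

32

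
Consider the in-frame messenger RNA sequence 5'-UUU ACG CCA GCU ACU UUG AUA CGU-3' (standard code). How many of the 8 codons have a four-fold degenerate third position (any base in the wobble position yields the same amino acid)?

5

Codon 1 UUU (Phe): third position 2-fold.
Codon 2 ACG (Thr): third position 4-fold.
Codon 3 CCA (Pro): third position 4-fold.
Codon 4 GCU (Ala): third position 4-fold.
Codon 5 ACU (Thr): third position 4-fold.
Codon 6 UUG (Leu): third position 2-fold.
Codon 7 AUA (Ile): third position 3-fold.
Codon 8 CGU (Arg): third position 4-fold.
Four-fold degenerate third positions: 5.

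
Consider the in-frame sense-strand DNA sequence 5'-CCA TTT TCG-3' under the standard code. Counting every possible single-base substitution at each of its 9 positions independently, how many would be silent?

7

Codon 1 (CCA, Pro): 3 synonymous substitutions.
Codon 2 (TTT, Phe): 1 synonymous substitution.
Codon 3 (TCG, Ser): 3 synonymous substitutions.
Total: 3 + 1 + 3 = 7.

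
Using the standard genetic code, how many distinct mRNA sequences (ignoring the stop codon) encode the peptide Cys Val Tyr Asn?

32

Cys: 2 codons.
Val: 4 codons.
Tyr: 2 codons.
Asn: 2 codons.
2 × 4 × 2 × 2 = 32.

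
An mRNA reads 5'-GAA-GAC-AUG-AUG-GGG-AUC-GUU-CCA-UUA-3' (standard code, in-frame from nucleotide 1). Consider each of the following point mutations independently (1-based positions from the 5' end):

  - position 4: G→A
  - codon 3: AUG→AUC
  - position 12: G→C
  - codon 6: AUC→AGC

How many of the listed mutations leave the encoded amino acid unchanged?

0

Codon 2: GAC (Asp) → AAC (Asn) — missense.
Codon 3: AUG (Met) → AUC (Ile) — missense.
Codon 4: AUG (Met) → AUC (Ile) — missense.
Codon 6: AUC (Ile) → AGC (Ser) — missense.
Synonymous: 0 of 4.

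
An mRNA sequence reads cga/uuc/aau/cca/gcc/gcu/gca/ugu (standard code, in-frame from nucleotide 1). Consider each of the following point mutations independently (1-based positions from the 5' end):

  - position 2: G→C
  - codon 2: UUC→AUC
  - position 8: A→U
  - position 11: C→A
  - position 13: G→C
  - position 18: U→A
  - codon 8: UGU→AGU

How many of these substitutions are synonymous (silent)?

Codon 1: CGA (Arg) → CCA (Pro) — missense.
Codon 2: UUC (Phe) → AUC (Ile) — missense.
Codon 3: AAU (Asn) → AUU (Ile) — missense.
Codon 4: CCA (Pro) → CAA (Gln) — missense.
Codon 5: GCC (Ala) → CCC (Pro) — missense.
Codon 6: GCU (Ala) → GCA (Ala) — synonymous.
Codon 8: UGU (Cys) → AGU (Ser) — missense.
Synonymous: 1 of 7.

1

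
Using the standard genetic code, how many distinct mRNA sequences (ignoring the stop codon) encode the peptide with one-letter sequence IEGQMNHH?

Ile: 3 codons.
Glu: 2 codons.
Gly: 4 codons.
Gln: 2 codons.
Met: 1 codon.
Asn: 2 codons.
His: 2 codons.
His: 2 codons.
3 × 2 × 4 × 2 × 1 × 2 × 2 × 2 = 384.

384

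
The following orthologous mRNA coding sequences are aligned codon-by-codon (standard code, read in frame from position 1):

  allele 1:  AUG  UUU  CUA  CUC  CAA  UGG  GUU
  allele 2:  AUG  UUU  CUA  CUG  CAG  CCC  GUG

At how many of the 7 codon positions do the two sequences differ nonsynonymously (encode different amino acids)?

1

Codon 1: AUG Met / AUG Met — identical.
Codon 2: UUU Phe / UUU Phe — identical.
Codon 3: CUA Leu / CUA Leu — identical.
Codon 4: CUC Leu / CUG Leu — synonymous.
Codon 5: CAA Gln / CAG Gln — synonymous.
Codon 6: UGG Trp / CCC Pro — nonsynonymous.
Codon 7: GUU Val / GUG Val — synonymous.
Nonsynonymous differences: 1.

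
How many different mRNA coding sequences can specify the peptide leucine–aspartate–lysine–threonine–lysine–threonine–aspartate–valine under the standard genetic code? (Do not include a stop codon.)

Leu: 6 codons.
Asp: 2 codons.
Lys: 2 codons.
Thr: 4 codons.
Lys: 2 codons.
Thr: 4 codons.
Asp: 2 codons.
Val: 4 codons.
6 × 2 × 2 × 4 × 2 × 4 × 2 × 4 = 6144.

6144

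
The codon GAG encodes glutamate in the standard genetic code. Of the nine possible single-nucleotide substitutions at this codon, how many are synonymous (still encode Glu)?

1

Position 1: none → 0 synonymous.
Position 2: none → 0 synonymous.
Position 3: GAA → 1 synonymous.
Total: 0 + 0 + 1 = 1.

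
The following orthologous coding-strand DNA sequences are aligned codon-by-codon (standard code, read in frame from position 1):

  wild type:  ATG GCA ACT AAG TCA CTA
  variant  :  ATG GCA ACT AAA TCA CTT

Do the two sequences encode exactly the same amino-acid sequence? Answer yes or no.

yes

Codon 1: ATG Met / ATG Met — identical.
Codon 2: GCA Ala / GCA Ala — identical.
Codon 3: ACT Thr / ACT Thr — identical.
Codon 4: AAG Lys / AAA Lys — synonymous.
Codon 5: TCA Ser / TCA Ser — identical.
Codon 6: CTA Leu / CTT Leu — synonymous.
Nonsynonymous differences: 0 → same protein.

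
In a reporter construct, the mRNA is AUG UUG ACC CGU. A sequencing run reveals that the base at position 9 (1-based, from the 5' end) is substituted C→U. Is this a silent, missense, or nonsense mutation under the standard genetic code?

Position 9 falls in codon 3: ACC → Thr.
After the substitution the codon is ACU → Thr.
Both encode Thr, so the change is synonymous.

silent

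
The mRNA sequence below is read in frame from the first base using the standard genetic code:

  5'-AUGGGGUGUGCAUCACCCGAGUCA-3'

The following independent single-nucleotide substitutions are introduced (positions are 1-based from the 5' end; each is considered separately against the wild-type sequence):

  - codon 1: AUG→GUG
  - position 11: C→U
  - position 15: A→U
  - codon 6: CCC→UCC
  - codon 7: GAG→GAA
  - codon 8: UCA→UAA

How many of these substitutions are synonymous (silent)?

Codon 1: AUG (Met) → GUG (Val) — missense.
Codon 4: GCA (Ala) → GUA (Val) — missense.
Codon 5: UCA (Ser) → UCU (Ser) — synonymous.
Codon 6: CCC (Pro) → UCC (Ser) — missense.
Codon 7: GAG (Glu) → GAA (Glu) — synonymous.
Codon 8: UCA (Ser) → UAA (Stop) — nonsense.
Synonymous: 2 of 6.

2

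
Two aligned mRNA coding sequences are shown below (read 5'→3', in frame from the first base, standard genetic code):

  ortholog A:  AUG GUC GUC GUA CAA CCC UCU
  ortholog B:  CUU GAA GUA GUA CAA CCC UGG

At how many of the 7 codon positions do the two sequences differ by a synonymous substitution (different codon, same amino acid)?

Codon 1: AUG Met / CUU Leu — nonsynonymous.
Codon 2: GUC Val / GAA Glu — nonsynonymous.
Codon 3: GUC Val / GUA Val — synonymous.
Codon 4: GUA Val / GUA Val — identical.
Codon 5: CAA Gln / CAA Gln — identical.
Codon 6: CCC Pro / CCC Pro — identical.
Codon 7: UCU Ser / UGG Trp — nonsynonymous.
Synonymous differences: 1.

1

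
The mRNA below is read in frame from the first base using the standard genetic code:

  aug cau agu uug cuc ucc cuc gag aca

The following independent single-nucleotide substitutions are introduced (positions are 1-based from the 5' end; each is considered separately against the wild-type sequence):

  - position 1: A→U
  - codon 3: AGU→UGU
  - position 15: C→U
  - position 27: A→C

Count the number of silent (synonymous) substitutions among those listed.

Codon 1: AUG (Met) → UUG (Leu) — missense.
Codon 3: AGU (Ser) → UGU (Cys) — missense.
Codon 5: CUC (Leu) → CUU (Leu) — synonymous.
Codon 9: ACA (Thr) → ACC (Thr) — synonymous.
Synonymous: 2 of 4.

2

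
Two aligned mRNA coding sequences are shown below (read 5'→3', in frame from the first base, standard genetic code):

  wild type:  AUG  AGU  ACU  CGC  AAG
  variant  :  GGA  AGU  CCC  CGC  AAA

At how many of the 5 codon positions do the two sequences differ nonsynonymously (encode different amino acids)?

2

Codon 1: AUG Met / GGA Gly — nonsynonymous.
Codon 2: AGU Ser / AGU Ser — identical.
Codon 3: ACU Thr / CCC Pro — nonsynonymous.
Codon 4: CGC Arg / CGC Arg — identical.
Codon 5: AAG Lys / AAA Lys — synonymous.
Nonsynonymous differences: 2.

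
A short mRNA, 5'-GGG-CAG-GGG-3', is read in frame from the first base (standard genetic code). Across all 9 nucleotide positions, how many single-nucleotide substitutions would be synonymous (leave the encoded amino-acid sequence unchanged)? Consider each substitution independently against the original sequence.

7

Codon 1 (GGG, Gly): 3 synonymous substitutions.
Codon 2 (CAG, Gln): 1 synonymous substitution.
Codon 3 (GGG, Gly): 3 synonymous substitutions.
Total: 3 + 1 + 3 = 7.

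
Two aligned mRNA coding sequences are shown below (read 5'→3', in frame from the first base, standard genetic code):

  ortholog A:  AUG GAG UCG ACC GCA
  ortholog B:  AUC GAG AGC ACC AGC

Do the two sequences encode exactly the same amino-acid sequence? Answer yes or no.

no

Codon 1: AUG Met / AUC Ile — nonsynonymous.
Codon 2: GAG Glu / GAG Glu — identical.
Codon 3: UCG Ser / AGC Ser — synonymous.
Codon 4: ACC Thr / ACC Thr — identical.
Codon 5: GCA Ala / AGC Ser — nonsynonymous.
Nonsynonymous differences: 2 → different protein.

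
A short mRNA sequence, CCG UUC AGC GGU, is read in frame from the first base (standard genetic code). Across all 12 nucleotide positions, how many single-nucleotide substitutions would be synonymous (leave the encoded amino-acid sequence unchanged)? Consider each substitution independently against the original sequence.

8

Codon 1 (CCG, Pro): 3 synonymous substitutions.
Codon 2 (UUC, Phe): 1 synonymous substitution.
Codon 3 (AGC, Ser): 1 synonymous substitution.
Codon 4 (GGU, Gly): 3 synonymous substitutions.
Total: 3 + 1 + 1 + 3 = 8.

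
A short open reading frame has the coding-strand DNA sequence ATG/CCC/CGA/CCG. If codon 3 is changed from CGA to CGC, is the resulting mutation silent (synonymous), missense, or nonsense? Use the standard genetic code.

silent

Position 9 falls in codon 3: CGA → Arg.
After the substitution the codon is CGC → Arg.
Both encode Arg, so the change is synonymous.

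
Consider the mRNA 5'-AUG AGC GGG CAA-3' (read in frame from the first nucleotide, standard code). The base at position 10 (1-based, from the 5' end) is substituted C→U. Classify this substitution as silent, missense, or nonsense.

Position 10 falls in codon 4: CAA → Gln.
After the substitution the codon is UAA → Stop.
The new codon is a stop codon, so this is a nonsense mutation.

nonsense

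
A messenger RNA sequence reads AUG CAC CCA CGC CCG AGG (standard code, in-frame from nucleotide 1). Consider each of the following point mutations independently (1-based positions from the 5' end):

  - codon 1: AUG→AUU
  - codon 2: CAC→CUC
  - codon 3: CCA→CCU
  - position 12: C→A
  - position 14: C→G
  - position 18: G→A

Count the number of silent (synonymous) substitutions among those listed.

Codon 1: AUG (Met) → AUU (Ile) — missense.
Codon 2: CAC (His) → CUC (Leu) — missense.
Codon 3: CCA (Pro) → CCU (Pro) — synonymous.
Codon 4: CGC (Arg) → CGA (Arg) — synonymous.
Codon 5: CCG (Pro) → CGG (Arg) — missense.
Codon 6: AGG (Arg) → AGA (Arg) — synonymous.
Synonymous: 3 of 6.

3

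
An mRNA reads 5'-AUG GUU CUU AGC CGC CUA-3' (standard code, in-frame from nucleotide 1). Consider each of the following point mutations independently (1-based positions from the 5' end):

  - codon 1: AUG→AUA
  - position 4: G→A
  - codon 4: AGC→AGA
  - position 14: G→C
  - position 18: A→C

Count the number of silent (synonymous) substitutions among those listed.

Codon 1: AUG (Met) → AUA (Ile) — missense.
Codon 2: GUU (Val) → AUU (Ile) — missense.
Codon 4: AGC (Ser) → AGA (Arg) — missense.
Codon 5: CGC (Arg) → CCC (Pro) — missense.
Codon 6: CUA (Leu) → CUC (Leu) — synonymous.
Synonymous: 1 of 5.

1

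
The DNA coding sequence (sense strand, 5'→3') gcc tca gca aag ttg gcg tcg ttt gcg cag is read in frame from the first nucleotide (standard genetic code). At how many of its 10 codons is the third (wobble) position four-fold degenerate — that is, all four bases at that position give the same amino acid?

Codon 1 GCC (Ala): third position 4-fold.
Codon 2 TCA (Ser): third position 4-fold.
Codon 3 GCA (Ala): third position 4-fold.
Codon 4 AAG (Lys): third position 2-fold.
Codon 5 TTG (Leu): third position 2-fold.
Codon 6 GCG (Ala): third position 4-fold.
Codon 7 TCG (Ser): third position 4-fold.
Codon 8 TTT (Phe): third position 2-fold.
Codon 9 GCG (Ala): third position 4-fold.
Codon 10 CAG (Gln): third position 2-fold.
Four-fold degenerate third positions: 6.

6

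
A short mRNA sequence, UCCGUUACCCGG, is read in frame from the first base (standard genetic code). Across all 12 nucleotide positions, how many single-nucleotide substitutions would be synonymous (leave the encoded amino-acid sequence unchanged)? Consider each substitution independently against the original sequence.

Codon 1 (UCC, Ser): 3 synonymous substitutions.
Codon 2 (GUU, Val): 3 synonymous substitutions.
Codon 3 (ACC, Thr): 3 synonymous substitutions.
Codon 4 (CGG, Arg): 4 synonymous substitutions.
Total: 3 + 3 + 3 + 4 = 13.

13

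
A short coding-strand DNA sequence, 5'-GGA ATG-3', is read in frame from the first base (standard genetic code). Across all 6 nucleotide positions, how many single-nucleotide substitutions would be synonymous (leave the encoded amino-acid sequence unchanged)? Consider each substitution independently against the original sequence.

3

Codon 1 (GGA, Gly): 3 synonymous substitutions.
Codon 2 (ATG, Met): 0 synonymous substitutions.
Total: 3 + 0 = 3.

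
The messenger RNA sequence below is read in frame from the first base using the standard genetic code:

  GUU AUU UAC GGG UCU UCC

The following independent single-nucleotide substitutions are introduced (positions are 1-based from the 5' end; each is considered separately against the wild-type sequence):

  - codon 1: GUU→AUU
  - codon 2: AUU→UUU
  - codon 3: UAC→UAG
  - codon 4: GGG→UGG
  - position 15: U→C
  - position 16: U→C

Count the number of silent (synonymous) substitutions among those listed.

1

Codon 1: GUU (Val) → AUU (Ile) — missense.
Codon 2: AUU (Ile) → UUU (Phe) — missense.
Codon 3: UAC (Tyr) → UAG (Stop) — nonsense.
Codon 4: GGG (Gly) → UGG (Trp) — missense.
Codon 5: UCU (Ser) → UCC (Ser) — synonymous.
Codon 6: UCC (Ser) → CCC (Pro) — missense.
Synonymous: 1 of 6.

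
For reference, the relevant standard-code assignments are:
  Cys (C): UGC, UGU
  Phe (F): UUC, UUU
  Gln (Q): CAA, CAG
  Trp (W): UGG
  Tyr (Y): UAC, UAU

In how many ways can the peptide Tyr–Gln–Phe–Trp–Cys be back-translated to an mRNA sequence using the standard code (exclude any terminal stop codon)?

16

Tyr: 2 codons.
Gln: 2 codons.
Phe: 2 codons.
Trp: 1 codon.
Cys: 2 codons.
2 × 2 × 2 × 1 × 2 = 16.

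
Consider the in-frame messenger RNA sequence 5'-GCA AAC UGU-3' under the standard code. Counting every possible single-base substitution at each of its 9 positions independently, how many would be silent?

5

Codon 1 (GCA, Ala): 3 synonymous substitutions.
Codon 2 (AAC, Asn): 1 synonymous substitution.
Codon 3 (UGU, Cys): 1 synonymous substitution.
Total: 3 + 1 + 1 = 5.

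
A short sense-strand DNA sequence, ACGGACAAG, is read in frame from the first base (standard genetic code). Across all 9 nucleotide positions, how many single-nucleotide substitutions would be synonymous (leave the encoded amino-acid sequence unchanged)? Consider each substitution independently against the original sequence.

Codon 1 (ACG, Thr): 3 synonymous substitutions.
Codon 2 (GAC, Asp): 1 synonymous substitution.
Codon 3 (AAG, Lys): 1 synonymous substitution.
Total: 3 + 1 + 1 = 5.

5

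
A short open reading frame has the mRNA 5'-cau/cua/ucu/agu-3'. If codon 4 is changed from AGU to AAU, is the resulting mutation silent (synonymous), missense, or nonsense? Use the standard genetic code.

missense

Position 11 falls in codon 4: AGU → Ser.
After the substitution the codon is AAU → Asn.
Ser ≠ Asn, so this is a missense mutation.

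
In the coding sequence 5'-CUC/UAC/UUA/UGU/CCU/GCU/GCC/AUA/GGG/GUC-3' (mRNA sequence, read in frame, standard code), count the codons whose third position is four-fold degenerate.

6

Codon 1 CUC (Leu): third position 4-fold.
Codon 2 UAC (Tyr): third position 2-fold.
Codon 3 UUA (Leu): third position 2-fold.
Codon 4 UGU (Cys): third position 2-fold.
Codon 5 CCU (Pro): third position 4-fold.
Codon 6 GCU (Ala): third position 4-fold.
Codon 7 GCC (Ala): third position 4-fold.
Codon 8 AUA (Ile): third position 3-fold.
Codon 9 GGG (Gly): third position 4-fold.
Codon 10 GUC (Val): third position 4-fold.
Four-fold degenerate third positions: 6.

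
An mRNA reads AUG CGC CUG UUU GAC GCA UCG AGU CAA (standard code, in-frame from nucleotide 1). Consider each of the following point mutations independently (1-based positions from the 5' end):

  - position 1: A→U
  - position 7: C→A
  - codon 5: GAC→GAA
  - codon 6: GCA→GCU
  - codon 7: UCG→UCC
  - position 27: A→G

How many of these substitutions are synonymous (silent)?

Codon 1: AUG (Met) → UUG (Leu) — missense.
Codon 3: CUG (Leu) → AUG (Met) — missense.
Codon 5: GAC (Asp) → GAA (Glu) — missense.
Codon 6: GCA (Ala) → GCU (Ala) — synonymous.
Codon 7: UCG (Ser) → UCC (Ser) — synonymous.
Codon 9: CAA (Gln) → CAG (Gln) — synonymous.
Synonymous: 3 of 6.

3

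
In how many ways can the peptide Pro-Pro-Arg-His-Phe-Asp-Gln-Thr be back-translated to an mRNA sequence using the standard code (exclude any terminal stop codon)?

Pro: 4 codons.
Pro: 4 codons.
Arg: 6 codons.
His: 2 codons.
Phe: 2 codons.
Asp: 2 codons.
Gln: 2 codons.
Thr: 4 codons.
4 × 4 × 6 × 2 × 2 × 2 × 2 × 4 = 6144.

6144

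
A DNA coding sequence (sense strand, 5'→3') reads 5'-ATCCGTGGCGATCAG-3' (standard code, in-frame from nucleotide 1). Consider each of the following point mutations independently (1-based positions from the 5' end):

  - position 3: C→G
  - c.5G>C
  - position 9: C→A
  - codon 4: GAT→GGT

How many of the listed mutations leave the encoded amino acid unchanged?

Codon 1: ATC (Ile) → ATG (Met) — missense.
Codon 2: CGT (Arg) → CCT (Pro) — missense.
Codon 3: GGC (Gly) → GGA (Gly) — synonymous.
Codon 4: GAT (Asp) → GGT (Gly) — missense.
Synonymous: 1 of 4.

1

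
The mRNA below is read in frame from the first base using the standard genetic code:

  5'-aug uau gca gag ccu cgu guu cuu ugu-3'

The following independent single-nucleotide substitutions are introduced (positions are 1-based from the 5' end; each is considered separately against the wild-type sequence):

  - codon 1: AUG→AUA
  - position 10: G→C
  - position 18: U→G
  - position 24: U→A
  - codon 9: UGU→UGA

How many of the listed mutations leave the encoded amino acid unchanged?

Codon 1: AUG (Met) → AUA (Ile) — missense.
Codon 4: GAG (Glu) → CAG (Gln) — missense.
Codon 6: CGU (Arg) → CGG (Arg) — synonymous.
Codon 8: CUU (Leu) → CUA (Leu) — synonymous.
Codon 9: UGU (Cys) → UGA (Stop) — nonsense.
Synonymous: 2 of 5.

2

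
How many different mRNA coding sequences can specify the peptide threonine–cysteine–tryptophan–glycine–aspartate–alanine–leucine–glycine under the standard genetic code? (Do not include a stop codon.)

6144

Thr: 4 codons.
Cys: 2 codons.
Trp: 1 codon.
Gly: 4 codons.
Asp: 2 codons.
Ala: 4 codons.
Leu: 6 codons.
Gly: 4 codons.
4 × 2 × 1 × 4 × 2 × 4 × 6 × 4 = 6144.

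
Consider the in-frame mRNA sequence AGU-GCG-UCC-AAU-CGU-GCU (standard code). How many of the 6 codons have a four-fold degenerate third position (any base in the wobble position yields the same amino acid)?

Codon 1 AGU (Ser): third position 2-fold.
Codon 2 GCG (Ala): third position 4-fold.
Codon 3 UCC (Ser): third position 4-fold.
Codon 4 AAU (Asn): third position 2-fold.
Codon 5 CGU (Arg): third position 4-fold.
Codon 6 GCU (Ala): third position 4-fold.
Four-fold degenerate third positions: 4.

4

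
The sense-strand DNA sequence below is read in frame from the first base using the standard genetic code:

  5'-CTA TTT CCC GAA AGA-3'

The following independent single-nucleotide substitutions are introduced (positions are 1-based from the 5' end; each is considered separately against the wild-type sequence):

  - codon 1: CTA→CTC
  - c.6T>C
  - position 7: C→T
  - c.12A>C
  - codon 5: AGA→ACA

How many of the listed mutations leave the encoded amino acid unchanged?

Codon 1: CTA (Leu) → CTC (Leu) — synonymous.
Codon 2: TTT (Phe) → TTC (Phe) — synonymous.
Codon 3: CCC (Pro) → TCC (Ser) — missense.
Codon 4: GAA (Glu) → GAC (Asp) — missense.
Codon 5: AGA (Arg) → ACA (Thr) — missense.
Synonymous: 2 of 5.

2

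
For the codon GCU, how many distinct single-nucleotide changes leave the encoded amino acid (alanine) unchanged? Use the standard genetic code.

3

Position 1: none → 0 synonymous.
Position 2: none → 0 synonymous.
Position 3: GCC, GCA, GCG → 3 synonymous.
Total: 0 + 0 + 3 = 3.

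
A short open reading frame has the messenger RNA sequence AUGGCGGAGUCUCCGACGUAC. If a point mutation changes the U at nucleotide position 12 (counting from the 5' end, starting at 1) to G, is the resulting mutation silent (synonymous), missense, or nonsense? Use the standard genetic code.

Position 12 falls in codon 4: UCU → Ser.
After the substitution the codon is UCG → Ser.
Both encode Ser, so the change is synonymous.

silent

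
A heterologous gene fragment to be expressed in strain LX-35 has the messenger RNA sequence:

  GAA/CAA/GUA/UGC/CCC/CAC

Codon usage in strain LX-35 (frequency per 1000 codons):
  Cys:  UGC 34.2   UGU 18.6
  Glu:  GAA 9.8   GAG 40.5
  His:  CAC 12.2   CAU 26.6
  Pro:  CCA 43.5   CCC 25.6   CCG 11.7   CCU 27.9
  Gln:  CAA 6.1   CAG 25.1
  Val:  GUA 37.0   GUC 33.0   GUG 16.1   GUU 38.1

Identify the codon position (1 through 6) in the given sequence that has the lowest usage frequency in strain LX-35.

Codon 1 GAA (Glu): 9.8 per 1000.
Codon 2 CAA (Gln): 6.1 per 1000.
Codon 3 GUA (Val): 37.0 per 1000.
Codon 4 UGC (Cys): 34.2 per 1000.
Codon 5 CCC (Pro): 25.6 per 1000.
Codon 6 CAC (His): 12.2 per 1000.
Lowest frequency is 6.1 at codon 2.

2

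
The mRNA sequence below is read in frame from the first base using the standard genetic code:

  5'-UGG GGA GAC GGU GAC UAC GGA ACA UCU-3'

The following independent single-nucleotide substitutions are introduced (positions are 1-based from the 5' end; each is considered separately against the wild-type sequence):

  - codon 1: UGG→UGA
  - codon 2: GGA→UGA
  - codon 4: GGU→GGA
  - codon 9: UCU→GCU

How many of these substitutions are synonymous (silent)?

Codon 1: UGG (Trp) → UGA (Stop) — nonsense.
Codon 2: GGA (Gly) → UGA (Stop) — nonsense.
Codon 4: GGU (Gly) → GGA (Gly) — synonymous.
Codon 9: UCU (Ser) → GCU (Ala) — missense.
Synonymous: 1 of 4.

1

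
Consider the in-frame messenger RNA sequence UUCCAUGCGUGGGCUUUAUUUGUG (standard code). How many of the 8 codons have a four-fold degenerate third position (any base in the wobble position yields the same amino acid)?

Codon 1 UUC (Phe): third position 2-fold.
Codon 2 CAU (His): third position 2-fold.
Codon 3 GCG (Ala): third position 4-fold.
Codon 4 UGG (Trp): third position 1-fold.
Codon 5 GCU (Ala): third position 4-fold.
Codon 6 UUA (Leu): third position 2-fold.
Codon 7 UUU (Phe): third position 2-fold.
Codon 8 GUG (Val): third position 4-fold.
Four-fold degenerate third positions: 3.

3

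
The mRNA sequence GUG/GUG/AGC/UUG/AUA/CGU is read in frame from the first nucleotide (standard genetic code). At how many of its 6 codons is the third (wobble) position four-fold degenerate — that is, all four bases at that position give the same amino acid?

Codon 1 GUG (Val): third position 4-fold.
Codon 2 GUG (Val): third position 4-fold.
Codon 3 AGC (Ser): third position 2-fold.
Codon 4 UUG (Leu): third position 2-fold.
Codon 5 AUA (Ile): third position 3-fold.
Codon 6 CGU (Arg): third position 4-fold.
Four-fold degenerate third positions: 3.

3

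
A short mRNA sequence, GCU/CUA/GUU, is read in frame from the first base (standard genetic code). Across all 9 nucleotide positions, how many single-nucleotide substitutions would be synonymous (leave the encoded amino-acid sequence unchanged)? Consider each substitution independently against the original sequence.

10

Codon 1 (GCU, Ala): 3 synonymous substitutions.
Codon 2 (CUA, Leu): 4 synonymous substitutions.
Codon 3 (GUU, Val): 3 synonymous substitutions.
Total: 3 + 4 + 3 = 10.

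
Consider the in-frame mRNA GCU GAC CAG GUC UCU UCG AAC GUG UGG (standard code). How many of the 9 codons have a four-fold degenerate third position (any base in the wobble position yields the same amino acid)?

Codon 1 GCU (Ala): third position 4-fold.
Codon 2 GAC (Asp): third position 2-fold.
Codon 3 CAG (Gln): third position 2-fold.
Codon 4 GUC (Val): third position 4-fold.
Codon 5 UCU (Ser): third position 4-fold.
Codon 6 UCG (Ser): third position 4-fold.
Codon 7 AAC (Asn): third position 2-fold.
Codon 8 GUG (Val): third position 4-fold.
Codon 9 UGG (Trp): third position 1-fold.
Four-fold degenerate third positions: 5.

5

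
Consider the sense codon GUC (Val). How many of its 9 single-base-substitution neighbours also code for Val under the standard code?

Position 1: none → 0 synonymous.
Position 2: none → 0 synonymous.
Position 3: GUU, GUA, GUG → 3 synonymous.
Total: 0 + 0 + 3 = 3.

3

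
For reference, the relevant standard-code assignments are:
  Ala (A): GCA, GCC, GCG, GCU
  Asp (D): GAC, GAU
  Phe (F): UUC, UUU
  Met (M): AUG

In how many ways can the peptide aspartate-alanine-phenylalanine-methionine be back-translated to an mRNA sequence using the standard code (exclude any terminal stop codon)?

16

Asp: 2 codons.
Ala: 4 codons.
Phe: 2 codons.
Met: 1 codon.
2 × 4 × 2 × 1 = 16.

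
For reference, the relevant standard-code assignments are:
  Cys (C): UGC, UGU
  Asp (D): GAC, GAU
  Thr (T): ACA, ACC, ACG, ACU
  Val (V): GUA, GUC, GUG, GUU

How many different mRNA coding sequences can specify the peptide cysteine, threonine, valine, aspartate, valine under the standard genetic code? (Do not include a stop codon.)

Cys: 2 codons.
Thr: 4 codons.
Val: 4 codons.
Asp: 2 codons.
Val: 4 codons.
2 × 4 × 4 × 2 × 4 = 256.

256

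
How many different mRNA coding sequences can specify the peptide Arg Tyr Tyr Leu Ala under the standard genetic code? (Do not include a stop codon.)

Arg: 6 codons.
Tyr: 2 codons.
Tyr: 2 codons.
Leu: 6 codons.
Ala: 4 codons.
6 × 2 × 2 × 6 × 4 = 576.

576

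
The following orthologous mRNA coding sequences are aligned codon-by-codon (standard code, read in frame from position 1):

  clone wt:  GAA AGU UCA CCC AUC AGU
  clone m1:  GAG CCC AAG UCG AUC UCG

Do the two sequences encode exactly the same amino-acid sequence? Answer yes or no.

no

Codon 1: GAA Glu / GAG Glu — synonymous.
Codon 2: AGU Ser / CCC Pro — nonsynonymous.
Codon 3: UCA Ser / AAG Lys — nonsynonymous.
Codon 4: CCC Pro / UCG Ser — nonsynonymous.
Codon 5: AUC Ile / AUC Ile — identical.
Codon 6: AGU Ser / UCG Ser — synonymous.
Nonsynonymous differences: 3 → different protein.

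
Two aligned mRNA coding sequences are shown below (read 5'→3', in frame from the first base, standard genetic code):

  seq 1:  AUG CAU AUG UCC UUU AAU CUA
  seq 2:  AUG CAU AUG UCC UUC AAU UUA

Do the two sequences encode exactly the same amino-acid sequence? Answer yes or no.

yes

Codon 1: AUG Met / AUG Met — identical.
Codon 2: CAU His / CAU His — identical.
Codon 3: AUG Met / AUG Met — identical.
Codon 4: UCC Ser / UCC Ser — identical.
Codon 5: UUU Phe / UUC Phe — synonymous.
Codon 6: AAU Asn / AAU Asn — identical.
Codon 7: CUA Leu / UUA Leu — synonymous.
Nonsynonymous differences: 0 → same protein.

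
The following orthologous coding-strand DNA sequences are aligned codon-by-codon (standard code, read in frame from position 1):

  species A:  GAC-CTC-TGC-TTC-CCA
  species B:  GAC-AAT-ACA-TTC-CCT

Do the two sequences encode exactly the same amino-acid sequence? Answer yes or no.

no

Codon 1: GAC Asp / GAC Asp — identical.
Codon 2: CTC Leu / AAT Asn — nonsynonymous.
Codon 3: TGC Cys / ACA Thr — nonsynonymous.
Codon 4: TTC Phe / TTC Phe — identical.
Codon 5: CCA Pro / CCT Pro — synonymous.
Nonsynonymous differences: 2 → different protein.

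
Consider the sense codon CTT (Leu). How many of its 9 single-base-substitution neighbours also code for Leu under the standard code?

Position 1: none → 0 synonymous.
Position 2: none → 0 synonymous.
Position 3: CTC, CTA, CTG → 3 synonymous.
Total: 0 + 0 + 3 = 3.

3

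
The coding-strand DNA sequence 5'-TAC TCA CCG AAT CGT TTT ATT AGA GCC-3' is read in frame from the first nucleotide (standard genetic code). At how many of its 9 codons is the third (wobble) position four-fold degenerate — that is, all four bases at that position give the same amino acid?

Codon 1 TAC (Tyr): third position 2-fold.
Codon 2 TCA (Ser): third position 4-fold.
Codon 3 CCG (Pro): third position 4-fold.
Codon 4 AAT (Asn): third position 2-fold.
Codon 5 CGT (Arg): third position 4-fold.
Codon 6 TTT (Phe): third position 2-fold.
Codon 7 ATT (Ile): third position 3-fold.
Codon 8 AGA (Arg): third position 2-fold.
Codon 9 GCC (Ala): third position 4-fold.
Four-fold degenerate third positions: 4.

4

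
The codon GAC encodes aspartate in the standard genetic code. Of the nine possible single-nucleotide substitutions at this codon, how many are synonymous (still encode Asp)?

1

Position 1: none → 0 synonymous.
Position 2: none → 0 synonymous.
Position 3: GAT → 1 synonymous.
Total: 0 + 0 + 1 = 1.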